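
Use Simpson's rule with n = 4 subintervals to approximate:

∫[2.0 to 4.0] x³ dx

f(x) = x³
a = 2.0, b = 4.0, n = 4
h = (b - a)/n = 0.500000

Simpson's rule: (h/3)[f(x₀) + 4f(x₁) + 2f(x₂) + ... + f(xₙ)]

x_0 = 2.0000, f(x_0) = 8.000000, coefficient = 1
x_1 = 2.5000, f(x_1) = 15.625000, coefficient = 4
x_2 = 3.0000, f(x_2) = 27.000000, coefficient = 2
x_3 = 3.5000, f(x_3) = 42.875000, coefficient = 4
x_4 = 4.0000, f(x_4) = 64.000000, coefficient = 1

I ≈ (0.500000/3) × 360.000000 = 60.000000
Exact value: 60.000000
Error: 0.000000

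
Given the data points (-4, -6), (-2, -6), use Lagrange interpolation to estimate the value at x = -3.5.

Lagrange interpolation formula:
P(x) = Σ yᵢ × Lᵢ(x)
where Lᵢ(x) = Π_{j≠i} (x - xⱼ)/(xᵢ - xⱼ)

L_0(-3.5) = (-3.5 - (-2))/(-4 - (-2)) = 0.750000
L_1(-3.5) = (-3.5 - (-4))/(-2 - (-4)) = 0.250000

P(-3.5) = (-6)×L_0(-3.5) + (-6)×L_1(-3.5)
P(-3.5) = -6.000000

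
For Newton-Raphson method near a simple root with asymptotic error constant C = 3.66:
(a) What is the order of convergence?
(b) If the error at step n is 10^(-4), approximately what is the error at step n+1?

(a) Newton-Raphson has quadratic (order 2) convergence near simple roots.
    This means |e_{n+1}| ≈ C|e_n|².

(b) With |e_n| = 10^(-4) and C = 3.66:
    |e_{n+1}| ≈ 3.66 × (10^(-4))² = 3.66 × 10^(-8)

(a) 2 (quadratic); (b) |e_{n+1}| ≈ 3.660e-08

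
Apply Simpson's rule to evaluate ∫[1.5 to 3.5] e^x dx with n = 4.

f(x) = e^x
a = 1.5, b = 3.5, n = 4
h = (b - a)/n = 0.500000

Simpson's rule: (h/3)[f(x₀) + 4f(x₁) + 2f(x₂) + ... + f(xₙ)]

x_0 = 1.5000, f(x_0) = 4.481689, coefficient = 1
x_1 = 2.0000, f(x_1) = 7.389056, coefficient = 4
x_2 = 2.5000, f(x_2) = 12.182494, coefficient = 2
x_3 = 3.0000, f(x_3) = 20.085537, coefficient = 4
x_4 = 3.5000, f(x_4) = 33.115452, coefficient = 1

I ≈ (0.500000/3) × 171.860501 = 28.643417
Exact value: 28.633763
Error: 0.009654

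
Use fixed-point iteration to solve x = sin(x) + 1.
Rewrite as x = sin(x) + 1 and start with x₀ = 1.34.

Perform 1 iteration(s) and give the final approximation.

Equation: x = sin(x) + 1
Fixed-point form: x = sin(x) + 1
x₀ = 1.34

x_1 = g(1.340000) = 1.973485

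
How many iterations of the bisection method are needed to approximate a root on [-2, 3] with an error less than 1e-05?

We need (b-a)/2^n ≤ 1e-05
(3 - (-2))/2^n ≤ 1e-05
5/2^n ≤ 1e-05
2^n ≥ 500000
n ≥ log₂(500000) = 18.93
n ≥ 19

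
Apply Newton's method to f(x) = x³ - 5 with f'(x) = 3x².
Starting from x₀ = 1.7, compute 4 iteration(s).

f(x) = x³ - 5
f'(x) = 3x²
x₀ = 1.7

Newton-Raphson formula: x_{n+1} = x_n - f(x_n)/f'(x_n)

Iteration 1:
  f(1.700000) = -0.087000
  f'(1.700000) = 8.670000
  x_1 = 1.700000 - (-0.087000)/8.670000 = 1.710035
Iteration 2:
  f(1.710035) = 0.000515
  f'(1.710035) = 8.772655
  x_2 = 1.710035 - 0.000515/8.772655 = 1.709976
Iteration 3:
  f(1.709976) = 0.000000
  f'(1.709976) = 8.772053
  x_3 = 1.709976 - 0.000000/8.772053 = 1.709976
Iteration 4:
  f(1.709976) = 0.000000
  f'(1.709976) = 8.772053
  x_4 = 1.709976 - 0.000000/8.772053 = 1.709976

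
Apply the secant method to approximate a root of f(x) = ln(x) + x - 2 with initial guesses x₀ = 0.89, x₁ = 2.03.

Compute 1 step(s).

f(x) = ln(x) + x - 2
x₀ = 0.89, x₁ = 2.03

Secant formula: x_{n+1} = x_n - f(x_n)(x_n - x_{n-1})/(f(x_n) - f(x_{n-1}))

Iteration 1:
  f(0.890000) = -1.226534
  f(2.030000) = 0.738036
  x_2 = 2.030000 - 0.738036×(2.030000 - 0.890000)/(0.738036 - (-1.226534))
       = 1.601733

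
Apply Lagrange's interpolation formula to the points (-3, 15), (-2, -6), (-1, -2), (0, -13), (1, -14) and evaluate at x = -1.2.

Lagrange interpolation formula:
P(x) = Σ yᵢ × Lᵢ(x)
where Lᵢ(x) = Π_{j≠i} (x - xⱼ)/(xᵢ - xⱼ)

L_0(-1.2) = (-1.2 - (-2))/(-3 - (-2)) × (-1.2 - (-1))/(-3 - (-1)) × (-1.2 - 0)/(-3 - 0) × (-1.2 - 1)/(-3 - 1) = -0.017600
L_1(-1.2) = (-1.2 - (-3))/(-2 - (-3)) × (-1.2 - (-1))/(-2 - (-1)) × (-1.2 - 0)/(-2 - 0) × (-1.2 - 1)/(-2 - 1) = 0.158400
L_2(-1.2) = (-1.2 - (-3))/(-1 - (-3)) × (-1.2 - (-2))/(-1 - (-2)) × (-1.2 - 0)/(-1 - 0) × (-1.2 - 1)/(-1 - 1) = 0.950400
L_3(-1.2) = (-1.2 - (-3))/(0 - (-3)) × (-1.2 - (-2))/(0 - (-2)) × (-1.2 - (-1))/(0 - (-1)) × (-1.2 - 1)/(0 - 1) = -0.105600
L_4(-1.2) = (-1.2 - (-3))/(1 - (-3)) × (-1.2 - (-2))/(1 - (-2)) × (-1.2 - (-1))/(1 - (-1)) × (-1.2 - 0)/(1 - 0) = 0.014400

P(-1.2) = 15×L_0(-1.2) + (-6)×L_1(-1.2) + (-2)×L_2(-1.2) + (-13)×L_3(-1.2) + (-14)×L_4(-1.2)
P(-1.2) = -1.944000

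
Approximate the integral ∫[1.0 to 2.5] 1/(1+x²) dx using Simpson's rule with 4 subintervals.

f(x) = 1/(1+x²)
a = 1.0, b = 2.5, n = 4
h = (b - a)/n = 0.375000

Simpson's rule: (h/3)[f(x₀) + 4f(x₁) + 2f(x₂) + ... + f(xₙ)]

x_0 = 1.0000, f(x_0) = 0.500000, coefficient = 1
x_1 = 1.3750, f(x_1) = 0.345946, coefficient = 4
x_2 = 1.7500, f(x_2) = 0.246154, coefficient = 2
x_3 = 2.1250, f(x_3) = 0.181303, coefficient = 4
x_4 = 2.5000, f(x_4) = 0.137931, coefficient = 1

I ≈ (0.375000/3) × 3.239235 = 0.404904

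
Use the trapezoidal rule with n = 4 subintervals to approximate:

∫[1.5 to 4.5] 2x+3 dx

f(x) = 2x+3
a = 1.5, b = 4.5, n = 4
h = (b - a)/n = 0.750000

Trapezoidal rule: (h/2)[f(x₀) + 2f(x₁) + 2f(x₂) + ... + f(xₙ)]

x_0 = 1.5000, f(x_0) = 6.000000, coefficient = 1
x_1 = 2.2500, f(x_1) = 7.500000, coefficient = 2
x_2 = 3.0000, f(x_2) = 9.000000, coefficient = 2
x_3 = 3.7500, f(x_3) = 10.500000, coefficient = 2
x_4 = 4.5000, f(x_4) = 12.000000, coefficient = 1

I ≈ (0.750000/2) × 72.000000 = 27.000000
Exact value: 27.000000
Error: 0.000000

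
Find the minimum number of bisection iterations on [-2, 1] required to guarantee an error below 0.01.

We need (b-a)/2^n ≤ 0.01
(1 - (-2))/2^n ≤ 0.01
3/2^n ≤ 0.01
2^n ≥ 300
n ≥ log₂(300) = 8.23
n ≥ 9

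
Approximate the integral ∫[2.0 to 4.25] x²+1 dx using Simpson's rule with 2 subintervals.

f(x) = x²+1
a = 2.0, b = 4.25, n = 2
h = (b - a)/n = 1.125000

Simpson's rule: (h/3)[f(x₀) + 4f(x₁) + 2f(x₂) + ... + f(xₙ)]

x_0 = 2.0000, f(x_0) = 5.000000, coefficient = 1
x_1 = 3.1250, f(x_1) = 10.765625, coefficient = 4
x_2 = 4.2500, f(x_2) = 19.062500, coefficient = 1

I ≈ (1.125000/3) × 67.125000 = 25.171875
Exact value: 25.171875
Error: 0.000000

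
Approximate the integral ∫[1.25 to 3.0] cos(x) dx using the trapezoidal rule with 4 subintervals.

f(x) = cos(x)
a = 1.25, b = 3.0, n = 4
h = (b - a)/n = 0.437500

Trapezoidal rule: (h/2)[f(x₀) + 2f(x₁) + 2f(x₂) + ... + f(xₙ)]

x_0 = 1.2500, f(x_0) = 0.315322, coefficient = 1
x_1 = 1.6875, f(x_1) = -0.116439, coefficient = 2
x_2 = 2.1250, f(x_2) = -0.526266, coefficient = 2
x_3 = 2.5625, f(x_3) = -0.836960, coefficient = 2
x_4 = 3.0000, f(x_4) = -0.989992, coefficient = 1

I ≈ (0.437500/2) × -3.634000 = -0.794937
Exact value: -0.807865
Error: 0.012927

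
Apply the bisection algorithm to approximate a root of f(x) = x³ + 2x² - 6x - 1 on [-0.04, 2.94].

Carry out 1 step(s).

f(x) = x³ + 2x² - 6x - 1
Initial interval: [-0.04, 2.94]

Iteration 1:
  c_1 = (-0.040000 + 2.940000)/2 = 1.450000
  f(c_1) = f(1.450000) = -2.446375
  f(a) × f(c) ≥ 0, new interval: [1.450000, 2.940000]

After 1 iteration(s), the approximation is c_1 = 1.450000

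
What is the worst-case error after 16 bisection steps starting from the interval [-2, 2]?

Bisection error bound: |error| ≤ (b-a)/2^n
|error| ≤ (2 - (-2))/2^16 = 4/2^16
|error| ≤ 0.0000610352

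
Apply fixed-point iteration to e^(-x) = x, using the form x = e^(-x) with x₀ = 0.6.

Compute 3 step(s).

Equation: e^(-x) = x
Fixed-point form: x = e^(-x)
x₀ = 0.6

x_1 = g(0.600000) = 0.548812
x_2 = g(0.548812) = 0.577636
x_3 = g(0.577636) = 0.561224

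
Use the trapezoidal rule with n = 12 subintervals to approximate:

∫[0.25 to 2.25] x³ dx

f(x) = x³
a = 0.25, b = 2.25, n = 12
h = (b - a)/n = 0.166667

Trapezoidal rule: (h/2)[f(x₀) + 2f(x₁) + 2f(x₂) + ... + f(xₙ)]

x_0 = 0.2500, f(x_0) = 0.015625, coefficient = 1
x_1 = 0.4167, f(x_1) = 0.072338, coefficient = 2
x_2 = 0.5833, f(x_2) = 0.198495, coefficient = 2
x_3 = 0.7500, f(x_3) = 0.421875, coefficient = 2
x_4 = 0.9167, f(x_4) = 0.770255, coefficient = 2
x_5 = 1.0833, f(x_5) = 1.271412, coefficient = 2
x_6 = 1.2500, f(x_6) = 1.953125, coefficient = 2
x_7 = 1.4167, f(x_7) = 2.843171, coefficient = 2
x_8 = 1.5833, f(x_8) = 3.969329, coefficient = 2
x_9 = 1.7500, f(x_9) = 5.359375, coefficient = 2
x_10 = 1.9167, f(x_10) = 7.041088, coefficient = 2
x_11 = 2.0833, f(x_11) = 9.042245, coefficient = 2
x_12 = 2.2500, f(x_12) = 11.390625, coefficient = 1

I ≈ (0.166667/2) × 77.291667 = 6.440972
Exact value: 6.406250
Error: 0.034722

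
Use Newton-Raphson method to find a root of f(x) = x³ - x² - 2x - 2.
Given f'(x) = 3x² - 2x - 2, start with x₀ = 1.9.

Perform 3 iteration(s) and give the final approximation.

f(x) = x³ - x² - 2x - 2
f'(x) = 3x² - 2x - 2
x₀ = 1.9

Newton-Raphson formula: x_{n+1} = x_n - f(x_n)/f'(x_n)

Iteration 1:
  f(1.900000) = -2.551000
  f'(1.900000) = 5.030000
  x_1 = 1.900000 - (-2.551000)/5.030000 = 2.407157
Iteration 2:
  f(2.407157) = 1.339324
  f'(2.407157) = 10.568901
  x_2 = 2.407157 - 1.339324/10.568901 = 2.280434
Iteration 3:
  f(2.280434) = 0.097874
  f'(2.280434) = 9.040269
  x_3 = 2.280434 - 0.097874/9.040269 = 2.269608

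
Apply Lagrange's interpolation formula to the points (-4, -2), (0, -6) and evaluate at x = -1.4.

Lagrange interpolation formula:
P(x) = Σ yᵢ × Lᵢ(x)
where Lᵢ(x) = Π_{j≠i} (x - xⱼ)/(xᵢ - xⱼ)

L_0(-1.4) = (-1.4 - 0)/(-4 - 0) = 0.350000
L_1(-1.4) = (-1.4 - (-4))/(0 - (-4)) = 0.650000

P(-1.4) = (-2)×L_0(-1.4) + (-6)×L_1(-1.4)
P(-1.4) = -4.600000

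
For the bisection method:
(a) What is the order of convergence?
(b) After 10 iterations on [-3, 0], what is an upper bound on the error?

(a) Bisection has linear (order 1) convergence; the error is halved each step.

(b) Error bound = (b-a)/2^n = (0 - (-3))/2^{10}
    = 3/2^{10}

(a) 1 (linear); (b) error ≤ 2.93e-03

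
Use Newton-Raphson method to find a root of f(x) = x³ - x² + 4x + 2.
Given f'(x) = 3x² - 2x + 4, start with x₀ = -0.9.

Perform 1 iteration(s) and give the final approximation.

f(x) = x³ - x² + 4x + 2
f'(x) = 3x² - 2x + 4
x₀ = -0.9

Newton-Raphson formula: x_{n+1} = x_n - f(x_n)/f'(x_n)

Iteration 1:
  f(-0.900000) = -3.139000
  f'(-0.900000) = 8.230000
  x_1 = -0.900000 - (-3.139000)/8.230000 = -0.518591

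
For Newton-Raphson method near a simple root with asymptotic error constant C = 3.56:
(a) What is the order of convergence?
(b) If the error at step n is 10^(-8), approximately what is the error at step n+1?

(a) Newton-Raphson has quadratic (order 2) convergence near simple roots.
    This means |e_{n+1}| ≈ C|e_n|².

(b) With |e_n| = 10^(-8) and C = 3.56:
    |e_{n+1}| ≈ 3.56 × (10^(-8))² = 3.56 × 10^(-16)

(a) 2 (quadratic); (b) |e_{n+1}| ≈ 3.560e-16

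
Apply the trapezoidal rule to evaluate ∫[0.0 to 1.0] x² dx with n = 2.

f(x) = x²
a = 0.0, b = 1.0, n = 2
h = (b - a)/n = 0.500000

Trapezoidal rule: (h/2)[f(x₀) + 2f(x₁) + 2f(x₂) + ... + f(xₙ)]

x_0 = 0.0000, f(x_0) = 0.000000, coefficient = 1
x_1 = 0.5000, f(x_1) = 0.250000, coefficient = 2
x_2 = 1.0000, f(x_2) = 1.000000, coefficient = 1

I ≈ (0.500000/2) × 1.500000 = 0.375000
Exact value: 0.333333
Error: 0.041667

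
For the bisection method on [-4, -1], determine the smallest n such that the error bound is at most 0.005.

We need (b-a)/2^n ≤ 0.005
(-1 - (-4))/2^n ≤ 0.005
3/2^n ≤ 0.005
2^n ≥ 600
n ≥ log₂(600) = 9.23
n ≥ 10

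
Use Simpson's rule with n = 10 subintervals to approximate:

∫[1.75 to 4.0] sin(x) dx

f(x) = sin(x)
a = 1.75, b = 4.0, n = 10
h = (b - a)/n = 0.225000

Simpson's rule: (h/3)[f(x₀) + 4f(x₁) + 2f(x₂) + ... + f(xₙ)]

x_0 = 1.7500, f(x_0) = 0.983986, coefficient = 1
x_1 = 1.9750, f(x_1) = 0.919416, coefficient = 4
x_2 = 2.2000, f(x_2) = 0.808496, coefficient = 2
x_3 = 2.4250, f(x_3) = 0.656819, coefficient = 4
x_4 = 2.6500, f(x_4) = 0.472031, coefficient = 2
x_5 = 2.8750, f(x_5) = 0.263446, coefficient = 4
x_6 = 3.1000, f(x_6) = 0.041581, coefficient = 2
x_7 = 3.3250, f(x_7) = -0.182381, coefficient = 4
x_8 = 3.5500, f(x_8) = -0.397148, coefficient = 2
x_9 = 3.7750, f(x_9) = -0.591895, coefficient = 4
x_10 = 4.0000, f(x_10) = -0.756802, coefficient = 1

I ≈ (0.225000/3) × 6.338725 = 0.475404
Exact value: 0.475398
Error: 0.000007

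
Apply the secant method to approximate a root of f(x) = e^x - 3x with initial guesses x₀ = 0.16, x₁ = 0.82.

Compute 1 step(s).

f(x) = e^x - 3x
x₀ = 0.16, x₁ = 0.82

Secant formula: x_{n+1} = x_n - f(x_n)(x_n - x_{n-1})/(f(x_n) - f(x_{n-1}))

Iteration 1:
  f(0.160000) = 0.693511
  f(0.820000) = -0.189500
  x_2 = 0.820000 - (-0.189500)×(0.820000 - 0.160000)/(-0.189500 - 0.693511)
       = 0.678360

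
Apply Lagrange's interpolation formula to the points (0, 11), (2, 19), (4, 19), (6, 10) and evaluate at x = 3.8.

Lagrange interpolation formula:
P(x) = Σ yᵢ × Lᵢ(x)
where Lᵢ(x) = Π_{j≠i} (x - xⱼ)/(xᵢ - xⱼ)

L_0(3.8) = (3.8 - 2)/(0 - 2) × (3.8 - 4)/(0 - 4) × (3.8 - 6)/(0 - 6) = -0.016500
L_1(3.8) = (3.8 - 0)/(2 - 0) × (3.8 - 4)/(2 - 4) × (3.8 - 6)/(2 - 6) = 0.104500
L_2(3.8) = (3.8 - 0)/(4 - 0) × (3.8 - 2)/(4 - 2) × (3.8 - 6)/(4 - 6) = 0.940500
L_3(3.8) = (3.8 - 0)/(6 - 0) × (3.8 - 2)/(6 - 2) × (3.8 - 4)/(6 - 4) = -0.028500

P(3.8) = 11×L_0(3.8) + 19×L_1(3.8) + 19×L_2(3.8) + 10×L_3(3.8)
P(3.8) = 19.388500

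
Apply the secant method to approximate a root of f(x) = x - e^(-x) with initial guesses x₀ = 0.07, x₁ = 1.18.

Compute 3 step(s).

f(x) = x - e^(-x)
x₀ = 0.07, x₁ = 1.18

Secant formula: x_{n+1} = x_n - f(x_n)(x_n - x_{n-1})/(f(x_n) - f(x_{n-1}))

Iteration 1:
  f(0.070000) = -0.862394
  f(1.180000) = 0.872721
  x_2 = 1.180000 - 0.872721×(1.180000 - 0.070000)/(0.872721 - (-0.862394))
       = 0.621697
Iteration 2:
  f(1.180000) = 0.872721
  f(0.621697) = 0.084664
  x_3 = 0.621697 - 0.084664×(0.621697 - 1.180000)/(0.084664 - 0.872721)
       = 0.561716
Iteration 3:
  f(0.621697) = 0.084664
  f(0.561716) = -0.008514
  x_4 = 0.561716 - (-0.008514)×(0.561716 - 0.621697)/(-0.008514 - 0.084664)
       = 0.567196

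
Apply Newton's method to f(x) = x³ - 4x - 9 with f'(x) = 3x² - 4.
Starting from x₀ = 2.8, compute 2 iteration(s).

f(x) = x³ - 4x - 9
f'(x) = 3x² - 4
x₀ = 2.8

Newton-Raphson formula: x_{n+1} = x_n - f(x_n)/f'(x_n)

Iteration 1:
  f(2.800000) = 1.752000
  f'(2.800000) = 19.520000
  x_1 = 2.800000 - 1.752000/19.520000 = 2.710246
Iteration 2:
  f(2.710246) = 0.066946
  f'(2.710246) = 18.036299
  x_2 = 2.710246 - 0.066946/18.036299 = 2.706534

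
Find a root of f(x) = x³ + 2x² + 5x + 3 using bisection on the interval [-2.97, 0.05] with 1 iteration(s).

f(x) = x³ + 2x² + 5x + 3
Initial interval: [-2.97, 0.05]

Iteration 1:
  c_1 = (-2.970000 + 0.050000)/2 = -1.460000
  f(c_1) = f(-1.460000) = -3.148936
  f(a) × f(c) ≥ 0, new interval: [-1.460000, 0.050000]

After 1 iteration(s), the approximation is c_1 = -1.460000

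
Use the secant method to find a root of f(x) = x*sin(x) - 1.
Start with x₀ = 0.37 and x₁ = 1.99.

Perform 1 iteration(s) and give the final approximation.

f(x) = x*sin(x) - 1
x₀ = 0.37, x₁ = 1.99

Secant formula: x_{n+1} = x_n - f(x_n)(x_n - x_{n-1})/(f(x_n) - f(x_{n-1}))

Iteration 1:
  f(0.370000) = -0.866202
  f(1.990000) = 0.817693
  x_2 = 1.990000 - 0.817693×(1.990000 - 0.370000)/(0.817693 - (-0.866202))
       = 1.203335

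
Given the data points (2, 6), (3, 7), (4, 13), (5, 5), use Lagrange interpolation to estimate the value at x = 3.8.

Lagrange interpolation formula:
P(x) = Σ yᵢ × Lᵢ(x)
where Lᵢ(x) = Π_{j≠i} (x - xⱼ)/(xᵢ - xⱼ)

L_0(3.8) = (3.8 - 3)/(2 - 3) × (3.8 - 4)/(2 - 4) × (3.8 - 5)/(2 - 5) = -0.032000
L_1(3.8) = (3.8 - 2)/(3 - 2) × (3.8 - 4)/(3 - 4) × (3.8 - 5)/(3 - 5) = 0.216000
L_2(3.8) = (3.8 - 2)/(4 - 2) × (3.8 - 3)/(4 - 3) × (3.8 - 5)/(4 - 5) = 0.864000
L_3(3.8) = (3.8 - 2)/(5 - 2) × (3.8 - 3)/(5 - 3) × (3.8 - 4)/(5 - 4) = -0.048000

P(3.8) = 6×L_0(3.8) + 7×L_1(3.8) + 13×L_2(3.8) + 5×L_3(3.8)
P(3.8) = 12.312000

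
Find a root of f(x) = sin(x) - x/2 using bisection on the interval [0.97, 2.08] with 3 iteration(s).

f(x) = sin(x) - x/2
Initial interval: [0.97, 2.08]

Iteration 1:
  c_1 = (0.970000 + 2.080000)/2 = 1.525000
  f(c_1) = f(1.525000) = 0.236452
  f(a) × f(c) ≥ 0, new interval: [1.525000, 2.080000]
Iteration 2:
  c_2 = (1.525000 + 2.080000)/2 = 1.802500
  f(c_2) = f(1.802500) = 0.072027
  f(a) × f(c) ≥ 0, new interval: [1.802500, 2.080000]
Iteration 3:
  c_3 = (1.802500 + 2.080000)/2 = 1.941250
  f(c_3) = f(1.941250) = -0.038462
  f(a) × f(c) < 0, new interval: [1.802500, 1.941250]

After 3 iteration(s), the approximation is c_3 = 1.941250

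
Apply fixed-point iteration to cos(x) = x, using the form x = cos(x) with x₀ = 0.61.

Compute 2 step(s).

Equation: cos(x) = x
Fixed-point form: x = cos(x)
x₀ = 0.61

x_1 = g(0.610000) = 0.819648
x_2 = g(0.819648) = 0.682479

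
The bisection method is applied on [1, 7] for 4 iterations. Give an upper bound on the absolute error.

Bisection error bound: |error| ≤ (b-a)/2^n
|error| ≤ (7 - 1)/2^4 = 6/2^4
|error| ≤ 0.3750000000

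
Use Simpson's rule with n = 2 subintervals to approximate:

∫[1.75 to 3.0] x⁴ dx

f(x) = x⁴
a = 1.75, b = 3.0, n = 2
h = (b - a)/n = 0.625000

Simpson's rule: (h/3)[f(x₀) + 4f(x₁) + 2f(x₂) + ... + f(xₙ)]

x_0 = 1.7500, f(x_0) = 9.378906, coefficient = 1
x_1 = 2.3750, f(x_1) = 31.816650, coefficient = 4
x_2 = 3.0000, f(x_2) = 81.000000, coefficient = 1

I ≈ (0.625000/3) × 217.645508 = 45.342814
Exact value: 45.317383
Error: 0.025431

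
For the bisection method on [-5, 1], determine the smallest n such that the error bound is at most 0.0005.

We need (b-a)/2^n ≤ 0.0005
(1 - (-5))/2^n ≤ 0.0005
6/2^n ≤ 0.0005
2^n ≥ 12000
n ≥ log₂(12000) = 13.55
n ≥ 14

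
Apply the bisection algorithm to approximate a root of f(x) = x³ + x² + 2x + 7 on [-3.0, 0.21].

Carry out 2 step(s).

f(x) = x³ + x² + 2x + 7
Initial interval: [-3.0, 0.21]

Iteration 1:
  c_1 = (-3.000000 + 0.210000)/2 = -1.395000
  f(c_1) = f(-1.395000) = 3.441320
  f(a) × f(c) < 0, new interval: [-3.000000, -1.395000]
Iteration 2:
  c_2 = (-3.000000 + (-1.395000))/2 = -2.197500
  f(c_2) = f(-2.197500) = -3.177735
  f(a) × f(c) ≥ 0, new interval: [-2.197500, -1.395000]

After 2 iteration(s), the approximation is c_2 = -2.197500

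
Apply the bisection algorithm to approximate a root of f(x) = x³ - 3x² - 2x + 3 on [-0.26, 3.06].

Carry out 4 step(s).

f(x) = x³ - 3x² - 2x + 3
Initial interval: [-0.26, 3.06]

Iteration 1:
  c_1 = (-0.260000 + 3.060000)/2 = 1.400000
  f(c_1) = f(1.400000) = -2.936000
  f(a) × f(c) < 0, new interval: [-0.260000, 1.400000]
Iteration 2:
  c_2 = (-0.260000 + 1.400000)/2 = 0.570000
  f(c_2) = f(0.570000) = 1.070493
  f(a) × f(c) ≥ 0, new interval: [0.570000, 1.400000]
Iteration 3:
  c_3 = (0.570000 + 1.400000)/2 = 0.985000
  f(c_3) = f(0.985000) = -0.925003
  f(a) × f(c) < 0, new interval: [0.570000, 0.985000]
Iteration 4:
  c_4 = (0.570000 + 0.985000)/2 = 0.777500
  f(c_4) = f(0.777500) = 0.101485
  f(a) × f(c) ≥ 0, new interval: [0.777500, 0.985000]

After 4 iteration(s), the approximation is c_4 = 0.777500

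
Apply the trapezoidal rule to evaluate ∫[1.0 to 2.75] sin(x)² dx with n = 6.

f(x) = sin(x)²
a = 1.0, b = 2.75, n = 6
h = (b - a)/n = 0.291667

Trapezoidal rule: (h/2)[f(x₀) + 2f(x₁) + 2f(x₂) + ... + f(xₙ)]

x_0 = 1.0000, f(x_0) = 0.708073, coefficient = 1
x_1 = 1.2917, f(x_1) = 0.924089, coefficient = 2
x_2 = 1.5833, f(x_2) = 0.999843, coefficient = 2
x_3 = 1.8750, f(x_3) = 0.910280, coefficient = 2
x_4 = 2.1667, f(x_4) = 0.685022, coefficient = 2
x_5 = 2.4583, f(x_5) = 0.398570, coefficient = 2
x_6 = 2.7500, f(x_6) = 0.145665, coefficient = 1

I ≈ (0.291667/2) × 8.689345 = 1.267196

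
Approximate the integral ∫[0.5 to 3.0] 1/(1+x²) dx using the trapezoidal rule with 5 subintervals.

f(x) = 1/(1+x²)
a = 0.5, b = 3.0, n = 5
h = (b - a)/n = 0.500000

Trapezoidal rule: (h/2)[f(x₀) + 2f(x₁) + 2f(x₂) + ... + f(xₙ)]

x_0 = 0.5000, f(x_0) = 0.800000, coefficient = 1
x_1 = 1.0000, f(x_1) = 0.500000, coefficient = 2
x_2 = 1.5000, f(x_2) = 0.307692, coefficient = 2
x_3 = 2.0000, f(x_3) = 0.200000, coefficient = 2
x_4 = 2.5000, f(x_4) = 0.137931, coefficient = 2
x_5 = 3.0000, f(x_5) = 0.100000, coefficient = 1

I ≈ (0.500000/2) × 3.191247 = 0.797812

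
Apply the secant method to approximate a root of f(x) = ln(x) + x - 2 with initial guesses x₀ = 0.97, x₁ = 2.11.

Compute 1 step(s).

f(x) = ln(x) + x - 2
x₀ = 0.97, x₁ = 2.11

Secant formula: x_{n+1} = x_n - f(x_n)(x_n - x_{n-1})/(f(x_n) - f(x_{n-1}))

Iteration 1:
  f(0.970000) = -1.060459
  f(2.110000) = 0.856688
  x_2 = 2.110000 - 0.856688×(2.110000 - 0.970000)/(0.856688 - (-1.060459))
       = 1.600585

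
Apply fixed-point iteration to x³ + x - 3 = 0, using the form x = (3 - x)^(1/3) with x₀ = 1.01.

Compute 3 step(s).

Equation: x³ + x - 3 = 0
Fixed-point form: x = (3 - x)^(1/3)
x₀ = 1.01

x_1 = g(1.010000) = 1.257818
x_2 = g(1.257818) = 1.203274
x_3 = g(1.203274) = 1.215702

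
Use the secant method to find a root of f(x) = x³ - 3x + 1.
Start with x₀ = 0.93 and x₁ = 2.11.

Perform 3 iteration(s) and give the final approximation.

f(x) = x³ - 3x + 1
x₀ = 0.93, x₁ = 2.11

Secant formula: x_{n+1} = x_n - f(x_n)(x_n - x_{n-1})/(f(x_n) - f(x_{n-1}))

Iteration 1:
  f(0.930000) = -0.985643
  f(2.110000) = 4.063931
  x_2 = 2.110000 - 4.063931×(2.110000 - 0.930000)/(4.063931 - (-0.985643))
       = 1.160328
Iteration 2:
  f(2.110000) = 4.063931
  f(1.160328) = -0.918763
  x_3 = 1.160328 - (-0.918763)×(1.160328 - 2.110000)/(-0.918763 - 4.063931)
       = 1.335439
Iteration 3:
  f(1.160328) = -0.918763
  f(1.335439) = -0.624699
  x_4 = 1.335439 - (-0.624699)×(1.335439 - 1.160328)/(-0.624699 - (-0.918763))
       = 1.707437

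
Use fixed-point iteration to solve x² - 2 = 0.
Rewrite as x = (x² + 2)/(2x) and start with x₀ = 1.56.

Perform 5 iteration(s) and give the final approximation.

Equation: x² - 2 = 0
Fixed-point form: x = (x² + 2)/(2x)
x₀ = 1.56

x_1 = g(1.560000) = 1.421026
x_2 = g(1.421026) = 1.414230
x_3 = g(1.414230) = 1.414214
x_4 = g(1.414214) = 1.414214
x_5 = g(1.414214) = 1.414214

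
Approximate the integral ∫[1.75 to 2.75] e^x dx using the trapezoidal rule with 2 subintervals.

f(x) = e^x
a = 1.75, b = 2.75, n = 2
h = (b - a)/n = 0.500000

Trapezoidal rule: (h/2)[f(x₀) + 2f(x₁) + 2f(x₂) + ... + f(xₙ)]

x_0 = 1.7500, f(x_0) = 5.754603, coefficient = 1
x_1 = 2.2500, f(x_1) = 9.487736, coefficient = 2
x_2 = 2.7500, f(x_2) = 15.642632, coefficient = 1

I ≈ (0.500000/2) × 40.372706 = 10.093177
Exact value: 9.888029
Error: 0.205147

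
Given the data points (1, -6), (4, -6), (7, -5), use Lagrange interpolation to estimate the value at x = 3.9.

Lagrange interpolation formula:
P(x) = Σ yᵢ × Lᵢ(x)
where Lᵢ(x) = Π_{j≠i} (x - xⱼ)/(xᵢ - xⱼ)

L_0(3.9) = (3.9 - 4)/(1 - 4) × (3.9 - 7)/(1 - 7) = 0.017222
L_1(3.9) = (3.9 - 1)/(4 - 1) × (3.9 - 7)/(4 - 7) = 0.998889
L_2(3.9) = (3.9 - 1)/(7 - 1) × (3.9 - 4)/(7 - 4) = -0.016111

P(3.9) = (-6)×L_0(3.9) + (-6)×L_1(3.9) + (-5)×L_2(3.9)
P(3.9) = -6.016111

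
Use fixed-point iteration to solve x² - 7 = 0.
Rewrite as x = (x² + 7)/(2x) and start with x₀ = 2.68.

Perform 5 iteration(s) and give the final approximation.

Equation: x² - 7 = 0
Fixed-point form: x = (x² + 7)/(2x)
x₀ = 2.68

x_1 = g(2.680000) = 2.645970
x_2 = g(2.645970) = 2.645751
x_3 = g(2.645751) = 2.645751
x_4 = g(2.645751) = 2.645751
x_5 = g(2.645751) = 2.645751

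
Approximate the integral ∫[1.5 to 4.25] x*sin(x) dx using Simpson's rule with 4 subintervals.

f(x) = x*sin(x)
a = 1.5, b = 4.25, n = 4
h = (b - a)/n = 0.687500

Simpson's rule: (h/3)[f(x₀) + 4f(x₁) + 2f(x₂) + ... + f(xₙ)]

x_0 = 1.5000, f(x_0) = 1.496242, coefficient = 1
x_1 = 2.1875, f(x_1) = 1.784539, coefficient = 4
x_2 = 2.8750, f(x_2) = 0.757407, coefficient = 2
x_3 = 3.5625, f(x_3) = -1.455598, coefficient = 4
x_4 = 4.2500, f(x_4) = -3.803705, coefficient = 1

I ≈ (0.687500/3) × 0.523119 = 0.119881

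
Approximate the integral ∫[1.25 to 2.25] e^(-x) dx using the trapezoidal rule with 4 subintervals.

f(x) = e^(-x)
a = 1.25, b = 2.25, n = 4
h = (b - a)/n = 0.250000

Trapezoidal rule: (h/2)[f(x₀) + 2f(x₁) + 2f(x₂) + ... + f(xₙ)]

x_0 = 1.2500, f(x_0) = 0.286505, coefficient = 1
x_1 = 1.5000, f(x_1) = 0.223130, coefficient = 2
x_2 = 1.7500, f(x_2) = 0.173774, coefficient = 2
x_3 = 2.0000, f(x_3) = 0.135335, coefficient = 2
x_4 = 2.2500, f(x_4) = 0.105399, coefficient = 1

I ≈ (0.250000/2) × 1.456383 = 0.182048
Exact value: 0.181106
Error: 0.000942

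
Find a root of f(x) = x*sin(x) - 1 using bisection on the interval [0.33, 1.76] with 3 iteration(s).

f(x) = x*sin(x) - 1
Initial interval: [0.33, 1.76]

Iteration 1:
  c_1 = (0.330000 + 1.760000)/2 = 1.045000
  f(c_1) = f(1.045000) = -0.096154
  f(a) × f(c) ≥ 0, new interval: [1.045000, 1.760000]
Iteration 2:
  c_2 = (1.045000 + 1.760000)/2 = 1.402500
  f(c_2) = f(1.402500) = 0.382685
  f(a) × f(c) < 0, new interval: [1.045000, 1.402500]
Iteration 3:
  c_3 = (1.045000 + 1.402500)/2 = 1.223750
  f(c_3) = f(1.223750) = 0.150792
  f(a) × f(c) < 0, new interval: [1.045000, 1.223750]

After 3 iteration(s), the approximation is c_3 = 1.223750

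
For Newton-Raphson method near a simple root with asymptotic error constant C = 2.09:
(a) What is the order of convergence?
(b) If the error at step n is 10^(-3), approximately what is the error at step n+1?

(a) Newton-Raphson has quadratic (order 2) convergence near simple roots.
    This means |e_{n+1}| ≈ C|e_n|².

(b) With |e_n| = 10^(-3) and C = 2.09:
    |e_{n+1}| ≈ 2.09 × (10^(-3))² = 2.09 × 10^(-6)

(a) 2 (quadratic); (b) |e_{n+1}| ≈ 2.090e-06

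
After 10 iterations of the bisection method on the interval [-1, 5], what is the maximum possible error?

Bisection error bound: |error| ≤ (b-a)/2^n
|error| ≤ (5 - (-1))/2^10 = 6/2^10
|error| ≤ 0.0058593750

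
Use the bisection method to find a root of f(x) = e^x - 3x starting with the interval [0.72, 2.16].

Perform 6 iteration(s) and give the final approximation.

f(x) = e^x - 3x
Initial interval: [0.72, 2.16]

Iteration 1:
  c_1 = (0.720000 + 2.160000)/2 = 1.440000
  f(c_1) = f(1.440000) = -0.099304
  f(a) × f(c) ≥ 0, new interval: [1.440000, 2.160000]
Iteration 2:
  c_2 = (1.440000 + 2.160000)/2 = 1.800000
  f(c_2) = f(1.800000) = 0.649647
  f(a) × f(c) < 0, new interval: [1.440000, 1.800000]
Iteration 3:
  c_3 = (1.440000 + 1.800000)/2 = 1.620000
  f(c_3) = f(1.620000) = 0.193090
  f(a) × f(c) < 0, new interval: [1.440000, 1.620000]
Iteration 4:
  c_4 = (1.440000 + 1.620000)/2 = 1.530000
  f(c_4) = f(1.530000) = 0.028177
  f(a) × f(c) < 0, new interval: [1.440000, 1.530000]
Iteration 5:
  c_5 = (1.440000 + 1.530000)/2 = 1.485000
  f(c_5) = f(1.485000) = -0.040035
  f(a) × f(c) ≥ 0, new interval: [1.485000, 1.530000]
Iteration 6:
  c_6 = (1.485000 + 1.530000)/2 = 1.507500
  f(c_6) = f(1.507500) = -0.007072
  f(a) × f(c) ≥ 0, new interval: [1.507500, 1.530000]

After 6 iteration(s), the approximation is c_6 = 1.507500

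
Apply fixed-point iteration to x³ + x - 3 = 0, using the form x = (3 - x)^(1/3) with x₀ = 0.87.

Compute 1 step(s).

Equation: x³ + x - 3 = 0
Fixed-point form: x = (3 - x)^(1/3)
x₀ = 0.87

x_1 = g(0.870000) = 1.286648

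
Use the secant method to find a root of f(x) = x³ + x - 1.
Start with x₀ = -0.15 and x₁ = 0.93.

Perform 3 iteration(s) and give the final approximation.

f(x) = x³ + x - 1
x₀ = -0.15, x₁ = 0.93

Secant formula: x_{n+1} = x_n - f(x_n)(x_n - x_{n-1})/(f(x_n) - f(x_{n-1}))

Iteration 1:
  f(-0.150000) = -1.153375
  f(0.930000) = 0.734357
  x_2 = 0.930000 - 0.734357×(0.930000 - (-0.150000))/(0.734357 - (-1.153375))
       = 0.509863
Iteration 2:
  f(0.930000) = 0.734357
  f(0.509863) = -0.357592
  x_3 = 0.509863 - (-0.357592)×(0.509863 - 0.930000)/(-0.357592 - 0.734357)
       = 0.647450
Iteration 3:
  f(0.509863) = -0.357592
  f(0.647450) = -0.081145
  x_4 = 0.647450 - (-0.081145)×(0.647450 - 0.509863)/(-0.081145 - (-0.357592))
       = 0.687835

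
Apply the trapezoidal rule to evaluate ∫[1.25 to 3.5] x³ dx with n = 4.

f(x) = x³
a = 1.25, b = 3.5, n = 4
h = (b - a)/n = 0.562500

Trapezoidal rule: (h/2)[f(x₀) + 2f(x₁) + 2f(x₂) + ... + f(xₙ)]

x_0 = 1.2500, f(x_0) = 1.953125, coefficient = 1
x_1 = 1.8125, f(x_1) = 5.954346, coefficient = 2
x_2 = 2.3750, f(x_2) = 13.396484, coefficient = 2
x_3 = 2.9375, f(x_3) = 25.347412, coefficient = 2
x_4 = 3.5000, f(x_4) = 42.875000, coefficient = 1

I ≈ (0.562500/2) × 134.224609 = 37.750671
Exact value: 36.905273
Error: 0.845398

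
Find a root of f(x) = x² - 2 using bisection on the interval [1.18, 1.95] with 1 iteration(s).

f(x) = x² - 2
Initial interval: [1.18, 1.95]

Iteration 1:
  c_1 = (1.180000 + 1.950000)/2 = 1.565000
  f(c_1) = f(1.565000) = 0.449225
  f(a) × f(c) < 0, new interval: [1.180000, 1.565000]

After 1 iteration(s), the approximation is c_1 = 1.565000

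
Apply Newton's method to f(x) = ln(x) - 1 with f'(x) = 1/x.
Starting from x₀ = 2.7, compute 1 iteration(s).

f(x) = ln(x) - 1
f'(x) = 1/x
x₀ = 2.7

Newton-Raphson formula: x_{n+1} = x_n - f(x_n)/f'(x_n)

Iteration 1:
  f(2.700000) = -0.006748
  f'(2.700000) = 0.370370
  x_1 = 2.700000 - (-0.006748)/0.370370 = 2.718220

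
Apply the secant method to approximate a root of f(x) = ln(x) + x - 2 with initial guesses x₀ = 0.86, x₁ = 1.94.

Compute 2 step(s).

f(x) = ln(x) + x - 2
x₀ = 0.86, x₁ = 1.94

Secant formula: x_{n+1} = x_n - f(x_n)(x_n - x_{n-1})/(f(x_n) - f(x_{n-1}))

Iteration 1:
  f(0.860000) = -1.290823
  f(1.940000) = 0.602688
  x_2 = 1.940000 - 0.602688×(1.940000 - 0.860000)/(0.602688 - (-1.290823))
       = 1.596245
Iteration 2:
  f(1.940000) = 0.602688
  f(1.596245) = 0.063900
  x_3 = 1.596245 - 0.063900×(1.596245 - 1.940000)/(0.063900 - 0.602688)
       = 1.555477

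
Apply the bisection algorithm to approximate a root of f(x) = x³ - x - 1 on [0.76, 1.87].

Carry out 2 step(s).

f(x) = x³ - x - 1
Initial interval: [0.76, 1.87]

Iteration 1:
  c_1 = (0.760000 + 1.870000)/2 = 1.315000
  f(c_1) = f(1.315000) = -0.041069
  f(a) × f(c) ≥ 0, new interval: [1.315000, 1.870000]
Iteration 2:
  c_2 = (1.315000 + 1.870000)/2 = 1.592500
  f(c_2) = f(1.592500) = 1.446170
  f(a) × f(c) < 0, new interval: [1.315000, 1.592500]

After 2 iteration(s), the approximation is c_2 = 1.592500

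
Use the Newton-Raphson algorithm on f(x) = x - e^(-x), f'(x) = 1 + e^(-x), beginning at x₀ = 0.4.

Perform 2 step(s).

f(x) = x - e^(-x)
f'(x) = 1 + e^(-x)
x₀ = 0.4

Newton-Raphson formula: x_{n+1} = x_n - f(x_n)/f'(x_n)

Iteration 1:
  f(0.400000) = -0.270320
  f'(0.400000) = 1.670320
  x_1 = 0.400000 - (-0.270320)/1.670320 = 0.561837
Iteration 2:
  f(0.561837) = -0.008323
  f'(0.561837) = 1.570161
  x_2 = 0.561837 - (-0.008323)/1.570161 = 0.567138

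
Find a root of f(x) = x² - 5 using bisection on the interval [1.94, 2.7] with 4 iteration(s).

f(x) = x² - 5
Initial interval: [1.94, 2.7]

Iteration 1:
  c_1 = (1.940000 + 2.700000)/2 = 2.320000
  f(c_1) = f(2.320000) = 0.382400
  f(a) × f(c) < 0, new interval: [1.940000, 2.320000]
Iteration 2:
  c_2 = (1.940000 + 2.320000)/2 = 2.130000
  f(c_2) = f(2.130000) = -0.463100
  f(a) × f(c) ≥ 0, new interval: [2.130000, 2.320000]
Iteration 3:
  c_3 = (2.130000 + 2.320000)/2 = 2.225000
  f(c_3) = f(2.225000) = -0.049375
  f(a) × f(c) ≥ 0, new interval: [2.225000, 2.320000]
Iteration 4:
  c_4 = (2.225000 + 2.320000)/2 = 2.272500
  f(c_4) = f(2.272500) = 0.164256
  f(a) × f(c) < 0, new interval: [2.225000, 2.272500]

After 4 iteration(s), the approximation is c_4 = 2.272500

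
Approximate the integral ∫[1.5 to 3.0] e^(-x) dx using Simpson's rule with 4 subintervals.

f(x) = e^(-x)
a = 1.5, b = 3.0, n = 4
h = (b - a)/n = 0.375000

Simpson's rule: (h/3)[f(x₀) + 4f(x₁) + 2f(x₂) + ... + f(xₙ)]

x_0 = 1.5000, f(x_0) = 0.223130, coefficient = 1
x_1 = 1.8750, f(x_1) = 0.153355, coefficient = 4
x_2 = 2.2500, f(x_2) = 0.105399, coefficient = 2
x_3 = 2.6250, f(x_3) = 0.072440, coefficient = 4
x_4 = 3.0000, f(x_4) = 0.049787, coefficient = 1

I ≈ (0.375000/3) × 1.386895 = 0.173362
Exact value: 0.173343
Error: 0.000019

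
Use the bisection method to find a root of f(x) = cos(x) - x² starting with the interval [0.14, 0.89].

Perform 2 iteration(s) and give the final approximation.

f(x) = cos(x) - x²
Initial interval: [0.14, 0.89]

Iteration 1:
  c_1 = (0.140000 + 0.890000)/2 = 0.515000
  f(c_1) = f(0.515000) = 0.605068
  f(a) × f(c) ≥ 0, new interval: [0.515000, 0.890000]
Iteration 2:
  c_2 = (0.515000 + 0.890000)/2 = 0.702500
  f(c_2) = f(0.702500) = 0.269723
  f(a) × f(c) ≥ 0, new interval: [0.702500, 0.890000]

After 2 iteration(s), the approximation is c_2 = 0.702500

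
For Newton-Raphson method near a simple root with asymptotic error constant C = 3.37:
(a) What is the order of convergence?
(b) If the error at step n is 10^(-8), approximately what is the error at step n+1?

(a) Newton-Raphson has quadratic (order 2) convergence near simple roots.
    This means |e_{n+1}| ≈ C|e_n|².

(b) With |e_n| = 10^(-8) and C = 3.37:
    |e_{n+1}| ≈ 3.37 × (10^(-8))² = 3.37 × 10^(-16)

(a) 2 (quadratic); (b) |e_{n+1}| ≈ 3.370e-16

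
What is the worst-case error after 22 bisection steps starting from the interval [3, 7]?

Bisection error bound: |error| ≤ (b-a)/2^n
|error| ≤ (7 - 3)/2^22 = 4/2^22
|error| ≤ 0.0000009537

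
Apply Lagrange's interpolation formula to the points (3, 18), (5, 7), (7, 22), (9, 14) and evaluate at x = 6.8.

Lagrange interpolation formula:
P(x) = Σ yᵢ × Lᵢ(x)
where Lᵢ(x) = Π_{j≠i} (x - xⱼ)/(xᵢ - xⱼ)

L_0(6.8) = (6.8 - 5)/(3 - 5) × (6.8 - 7)/(3 - 7) × (6.8 - 9)/(3 - 9) = -0.016500
L_1(6.8) = (6.8 - 3)/(5 - 3) × (6.8 - 7)/(5 - 7) × (6.8 - 9)/(5 - 9) = 0.104500
L_2(6.8) = (6.8 - 3)/(7 - 3) × (6.8 - 5)/(7 - 5) × (6.8 - 9)/(7 - 9) = 0.940500
L_3(6.8) = (6.8 - 3)/(9 - 3) × (6.8 - 5)/(9 - 5) × (6.8 - 7)/(9 - 7) = -0.028500

P(6.8) = 18×L_0(6.8) + 7×L_1(6.8) + 22×L_2(6.8) + 14×L_3(6.8)
P(6.8) = 20.726500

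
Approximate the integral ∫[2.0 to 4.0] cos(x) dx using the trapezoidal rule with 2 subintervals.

f(x) = cos(x)
a = 2.0, b = 4.0, n = 2
h = (b - a)/n = 1.000000

Trapezoidal rule: (h/2)[f(x₀) + 2f(x₁) + 2f(x₂) + ... + f(xₙ)]

x_0 = 2.0000, f(x_0) = -0.416147, coefficient = 1
x_1 = 3.0000, f(x_1) = -0.989992, coefficient = 2
x_2 = 4.0000, f(x_2) = -0.653644, coefficient = 1

I ≈ (1.000000/2) × -3.049775 = -1.524888
Exact value: -1.666100
Error: 0.141212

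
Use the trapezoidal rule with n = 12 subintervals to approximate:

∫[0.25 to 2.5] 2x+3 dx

f(x) = 2x+3
a = 0.25, b = 2.5, n = 12
h = (b - a)/n = 0.187500

Trapezoidal rule: (h/2)[f(x₀) + 2f(x₁) + 2f(x₂) + ... + f(xₙ)]

x_0 = 0.2500, f(x_0) = 3.500000, coefficient = 1
x_1 = 0.4375, f(x_1) = 3.875000, coefficient = 2
x_2 = 0.6250, f(x_2) = 4.250000, coefficient = 2
x_3 = 0.8125, f(x_3) = 4.625000, coefficient = 2
x_4 = 1.0000, f(x_4) = 5.000000, coefficient = 2
x_5 = 1.1875, f(x_5) = 5.375000, coefficient = 2
x_6 = 1.3750, f(x_6) = 5.750000, coefficient = 2
x_7 = 1.5625, f(x_7) = 6.125000, coefficient = 2
x_8 = 1.7500, f(x_8) = 6.500000, coefficient = 2
x_9 = 1.9375, f(x_9) = 6.875000, coefficient = 2
x_10 = 2.1250, f(x_10) = 7.250000, coefficient = 2
x_11 = 2.3125, f(x_11) = 7.625000, coefficient = 2
x_12 = 2.5000, f(x_12) = 8.000000, coefficient = 1

I ≈ (0.187500/2) × 138.000000 = 12.937500
Exact value: 12.937500
Error: 0.000000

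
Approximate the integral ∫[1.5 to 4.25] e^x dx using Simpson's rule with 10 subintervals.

f(x) = e^x
a = 1.5, b = 4.25, n = 10
h = (b - a)/n = 0.275000

Simpson's rule: (h/3)[f(x₀) + 4f(x₁) + 2f(x₂) + ... + f(xₙ)]

x_0 = 1.5000, f(x_0) = 4.481689, coefficient = 1
x_1 = 1.7750, f(x_1) = 5.900281, coefficient = 4
x_2 = 2.0500, f(x_2) = 7.767901, coefficient = 2
x_3 = 2.3250, f(x_3) = 10.226680, coefficient = 4
x_4 = 2.6000, f(x_4) = 13.463738, coefficient = 2
x_5 = 2.8750, f(x_5) = 17.725424, coefficient = 4
x_6 = 3.1500, f(x_6) = 23.336065, coefficient = 2
x_7 = 3.4250, f(x_7) = 30.722645, coefficient = 4
x_8 = 3.7000, f(x_8) = 40.447304, coefficient = 2
x_9 = 3.9750, f(x_9) = 53.250117, coefficient = 4
x_10 = 4.2500, f(x_10) = 70.105412, coefficient = 1

I ≈ (0.275000/3) × 715.917706 = 65.625790
Exact value: 65.623723
Error: 0.002066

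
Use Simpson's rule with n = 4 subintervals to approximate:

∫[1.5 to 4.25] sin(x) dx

f(x) = sin(x)
a = 1.5, b = 4.25, n = 4
h = (b - a)/n = 0.687500

Simpson's rule: (h/3)[f(x₀) + 4f(x₁) + 2f(x₂) + ... + f(xₙ)]

x_0 = 1.5000, f(x_0) = 0.997495, coefficient = 1
x_1 = 2.1875, f(x_1) = 0.815789, coefficient = 4
x_2 = 2.8750, f(x_2) = 0.263446, coefficient = 2
x_3 = 3.5625, f(x_3) = -0.408589, coefficient = 4
x_4 = 4.2500, f(x_4) = -0.894989, coefficient = 1

I ≈ (0.687500/3) × 2.258200 = 0.517504
Exact value: 0.516825
Error: 0.000679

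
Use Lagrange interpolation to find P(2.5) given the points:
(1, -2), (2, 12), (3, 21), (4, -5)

Lagrange interpolation formula:
P(x) = Σ yᵢ × Lᵢ(x)
where Lᵢ(x) = Π_{j≠i} (x - xⱼ)/(xᵢ - xⱼ)

L_0(2.5) = (2.5 - 2)/(1 - 2) × (2.5 - 3)/(1 - 3) × (2.5 - 4)/(1 - 4) = -0.062500
L_1(2.5) = (2.5 - 1)/(2 - 1) × (2.5 - 3)/(2 - 3) × (2.5 - 4)/(2 - 4) = 0.562500
L_2(2.5) = (2.5 - 1)/(3 - 1) × (2.5 - 2)/(3 - 2) × (2.5 - 4)/(3 - 4) = 0.562500
L_3(2.5) = (2.5 - 1)/(4 - 1) × (2.5 - 2)/(4 - 2) × (2.5 - 3)/(4 - 3) = -0.062500

P(2.5) = (-2)×L_0(2.5) + 12×L_1(2.5) + 21×L_2(2.5) + (-5)×L_3(2.5)
P(2.5) = 19.000000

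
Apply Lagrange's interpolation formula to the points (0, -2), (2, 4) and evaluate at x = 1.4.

Lagrange interpolation formula:
P(x) = Σ yᵢ × Lᵢ(x)
where Lᵢ(x) = Π_{j≠i} (x - xⱼ)/(xᵢ - xⱼ)

L_0(1.4) = (1.4 - 2)/(0 - 2) = 0.300000
L_1(1.4) = (1.4 - 0)/(2 - 0) = 0.700000

P(1.4) = (-2)×L_0(1.4) + 4×L_1(1.4)
P(1.4) = 2.200000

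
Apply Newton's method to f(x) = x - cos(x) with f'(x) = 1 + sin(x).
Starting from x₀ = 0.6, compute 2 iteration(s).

f(x) = x - cos(x)
f'(x) = 1 + sin(x)
x₀ = 0.6

Newton-Raphson formula: x_{n+1} = x_n - f(x_n)/f'(x_n)

Iteration 1:
  f(0.600000) = -0.225336
  f'(0.600000) = 1.564642
  x_1 = 0.600000 - (-0.225336)/1.564642 = 0.744017
Iteration 2:
  f(0.744017) = 0.008264
  f'(0.744017) = 1.677249
  x_2 = 0.744017 - 0.008264/1.677249 = 0.739090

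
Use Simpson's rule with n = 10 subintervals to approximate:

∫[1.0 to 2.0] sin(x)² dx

f(x) = sin(x)²
a = 1.0, b = 2.0, n = 10
h = (b - a)/n = 0.100000

Simpson's rule: (h/3)[f(x₀) + 4f(x₁) + 2f(x₂) + ... + f(xₙ)]

x_0 = 1.0000, f(x_0) = 0.708073, coefficient = 1
x_1 = 1.1000, f(x_1) = 0.794251, coefficient = 4
x_2 = 1.2000, f(x_2) = 0.868697, coefficient = 2
x_3 = 1.3000, f(x_3) = 0.928444, coefficient = 4
x_4 = 1.4000, f(x_4) = 0.971111, coefficient = 2
x_5 = 1.5000, f(x_5) = 0.994996, coefficient = 4
x_6 = 1.6000, f(x_6) = 0.999147, coefficient = 2
x_7 = 1.7000, f(x_7) = 0.983399, coefficient = 4
x_8 = 1.8000, f(x_8) = 0.948379, coefficient = 2
x_9 = 1.9000, f(x_9) = 0.895484, coefficient = 4
x_10 = 2.0000, f(x_10) = 0.826822, coefficient = 1

I ≈ (0.100000/3) × 27.495861 = 0.916529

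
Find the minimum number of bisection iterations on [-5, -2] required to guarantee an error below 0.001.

We need (b-a)/2^n ≤ 0.001
(-2 - (-5))/2^n ≤ 0.001
3/2^n ≤ 0.001
2^n ≥ 3000
n ≥ log₂(3000) = 11.55
n ≥ 12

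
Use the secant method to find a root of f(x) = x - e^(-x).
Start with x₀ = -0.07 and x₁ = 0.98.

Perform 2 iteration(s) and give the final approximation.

f(x) = x - e^(-x)
x₀ = -0.07, x₁ = 0.98

Secant formula: x_{n+1} = x_n - f(x_n)(x_n - x_{n-1})/(f(x_n) - f(x_{n-1}))

Iteration 1:
  f(-0.070000) = -1.142508
  f(0.980000) = 0.604689
  x_2 = 0.980000 - 0.604689×(0.980000 - (-0.070000))/(0.604689 - (-1.142508))
       = 0.616605
Iteration 2:
  f(0.980000) = 0.604689
  f(0.616605) = 0.076831
  x_3 = 0.616605 - 0.076831×(0.616605 - 0.980000)/(0.076831 - 0.604689)
       = 0.563712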